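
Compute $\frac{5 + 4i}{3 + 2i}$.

Multiply numerator and denominator by conjugate (3 - 2i):
= (5 + 4i)(3 - 2i) / (3^2 + 2^2)
= (23 + 2i) / 13
= 23/13 + (2/13)i


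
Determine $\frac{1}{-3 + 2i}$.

Multiply numerator and denominator by conjugate (-3 - 2i):
= (1)(-3 - 2i) / ((-3)^2 + 2^2)
= (-3 - 2i) / 13
= -3/13 - (2/13)i


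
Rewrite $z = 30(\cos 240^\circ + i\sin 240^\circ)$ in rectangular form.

a = r cos θ = 30 * -1/2 = -15
b = r sin θ = 30 * -sqrt(3)/2 = -15*sqrt(3)
z = -15 - 15*sqrt(3)i


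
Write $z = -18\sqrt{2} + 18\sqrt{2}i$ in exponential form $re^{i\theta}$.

r = |z| = sqrt((-18*sqrt(2))^2 + (18*sqrt(2))^2) = sqrt(648 + 648) = sqrt(1296) = 36
θ = arctan(b/a) = arctan(25.4558/-25.4558) (quadrant-adjusted) = 135° = 3π/4
z = 36e^(i*3π/4)


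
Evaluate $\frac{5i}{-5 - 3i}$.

Multiply numerator and denominator by conjugate (-5 + 3i):
= (5i)(-5 + 3i) / ((-5)^2 + (-3)^2)
= (-15 - 25i) / 34
= -15/34 - (25/34)i


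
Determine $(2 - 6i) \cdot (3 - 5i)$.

(a1*a2 - b1*b2) + (a1*b2 + b1*a2)i
= (6 - 30) + (-10 + (-18))i
= -24 - 28i


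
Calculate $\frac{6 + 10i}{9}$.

Divisor is real, so divide each part by 9:
= 2/3 + (10/9)i


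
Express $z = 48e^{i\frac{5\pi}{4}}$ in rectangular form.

a = r cos θ = 48 * -sqrt(2)/2 = -24*sqrt(2)
b = r sin θ = 48 * -sqrt(2)/2 = -24*sqrt(2)
z = -24*sqrt(2) - 24*sqrt(2)i


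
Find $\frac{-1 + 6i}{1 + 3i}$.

Multiply numerator and denominator by conjugate (1 - 3i):
= (-1 + 6i)(1 - 3i) / (1^2 + 3^2)
= (17 + 9i) / 10
= 17/10 + (9/10)i


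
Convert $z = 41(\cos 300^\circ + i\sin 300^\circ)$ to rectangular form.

a = r cos θ = 41 * 1/2 = 41/2
b = r sin θ = 41 * -sqrt(3)/2 = -41*sqrt(3)/2
z = 41/2 - (41*sqrt(3)/2)i


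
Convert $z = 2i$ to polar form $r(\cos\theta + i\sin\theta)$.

r = |z| = sqrt(a^2 + b^2) = sqrt((0)^2 + (2)^2) = sqrt(0 + 4) = sqrt(4) = 2
a = 0 and b > 0, so z lies on the positive imaginary axis: θ = 90°
z = 2(cos 90° + i sin 90°)


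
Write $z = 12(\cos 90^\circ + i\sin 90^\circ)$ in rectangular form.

a = r cos θ = 12 * 0 = 0
b = r sin θ = 12 * 1 = 12
z = 12i


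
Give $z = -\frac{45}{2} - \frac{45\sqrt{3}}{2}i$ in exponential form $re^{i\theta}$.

r = |z| = sqrt((-45/2)^2 + (-45*sqrt(3)/2)^2) = sqrt(2025/4 + 6075/4) = sqrt(2025) = 45
θ = arctan(b/a) = arctan(-38.9711/-22.5) (quadrant-adjusted) = 240° = 4π/3
z = 45e^(i*4π/3)


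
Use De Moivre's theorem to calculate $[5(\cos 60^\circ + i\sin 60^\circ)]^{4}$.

By De Moivre: z^n = r^n(cos(nθ) + i sin(nθ))
= 5^4(cos(4*60°) + i sin(4*60°))
= 625(cos 240° + i sin 240°)
= -625/2 - (625*sqrt(3)/2)i


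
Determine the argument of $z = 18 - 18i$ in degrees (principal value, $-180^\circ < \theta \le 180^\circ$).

θ = arctan(b/a) = arctan(-18/18) (quadrant-adjusted) = -45°


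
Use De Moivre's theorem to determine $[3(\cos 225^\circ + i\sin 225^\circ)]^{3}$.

By De Moivre: z^n = r^n(cos(nθ) + i sin(nθ))
= 3^3(cos(3*225°) + i sin(3*225°))
= 27(cos 315° + i sin 315°)
= 27*sqrt(2)/2 - (27*sqrt(2)/2)i


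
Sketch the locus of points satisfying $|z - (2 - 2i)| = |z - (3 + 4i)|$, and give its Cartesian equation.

|z - z1| = |z - z2| means z is equidistant from z1 and z2,
i.e. the perpendicular bisector of the segment from (2, -2) to (3, 4) (midpoint (5/2, 1)).
With z = x + yi, square both sides:
(x - 2)^2 + (y - (-2))^2 = (x - 3)^2 + (y - 4)^2
The x^2 and y^2 terms cancel: 2x + 12y = 25 - 8 = 17
Simplify: 2x + 12y = 17
Locus: Perpendicular bisector of the segment from (2, -2) to (3, 4): the line 2x + 12y = 17


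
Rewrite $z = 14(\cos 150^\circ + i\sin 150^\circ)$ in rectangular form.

a = r cos θ = 14 * -sqrt(3)/2 = -7*sqrt(3)
b = r sin θ = 14 * 1/2 = 7
z = -7*sqrt(3) + 7i


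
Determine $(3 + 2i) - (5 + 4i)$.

(3 - 5) + (2 - 4)i = -2 - 2i


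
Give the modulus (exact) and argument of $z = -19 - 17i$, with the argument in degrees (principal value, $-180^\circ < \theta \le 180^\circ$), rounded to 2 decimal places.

|z| = sqrt((-19)^2 + (-17)^2) = sqrt(650)
arg(z) = arctan(b/a) = arctan(-17/-19) (quadrant-adjusted) = -138.18°


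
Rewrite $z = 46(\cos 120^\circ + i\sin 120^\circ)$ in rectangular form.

a = r cos θ = 46 * -1/2 = -23
b = r sin θ = 46 * sqrt(3)/2 = 23*sqrt(3)
z = -23 + 23*sqrt(3)i


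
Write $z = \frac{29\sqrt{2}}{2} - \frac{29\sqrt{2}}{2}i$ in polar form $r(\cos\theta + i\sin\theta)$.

r = |z| = sqrt(a^2 + b^2) = sqrt((29*sqrt(2)/2)^2 + (-29*sqrt(2)/2)^2) = sqrt(841/2 + 841/2) = sqrt(841) = 29
θ = arctan(b/a) = arctan(-20.5061/20.5061) (quadrant-adjusted) = 315°
z = 29(cos 315° + i sin 315°)


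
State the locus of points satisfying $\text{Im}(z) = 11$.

Im(z) = y where z = x + yi; the equation y = 11 is satisfied by all points with that y-coordinate
Locus: Horizontal line y = 11


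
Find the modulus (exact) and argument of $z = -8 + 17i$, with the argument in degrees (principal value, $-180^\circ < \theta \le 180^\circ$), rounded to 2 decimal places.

|z| = sqrt((-8)^2 + 17^2) = sqrt(353)
arg(z) = arctan(b/a) = arctan(17/-8) (quadrant-adjusted) = 115.20°


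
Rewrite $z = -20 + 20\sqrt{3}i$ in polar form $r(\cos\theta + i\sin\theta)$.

r = |z| = sqrt(a^2 + b^2) = sqrt((-20)^2 + (20*sqrt(3))^2) = sqrt(400 + 1200) = sqrt(1600) = 40
θ = arctan(b/a) = arctan(34.641/-20) (quadrant-adjusted) = 120°
z = 40(cos 120° + i sin 120°)


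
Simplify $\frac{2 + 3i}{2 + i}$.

Multiply numerator and denominator by conjugate (2 - i):
= (2 + 3i)(2 - i) / (2^2 + 1^2)
= (7 + 4i) / 5
= 7/5 + (4/5)i


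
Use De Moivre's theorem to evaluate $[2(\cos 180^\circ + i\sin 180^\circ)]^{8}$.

By De Moivre: z^n = r^n(cos(nθ) + i sin(nθ))
= 2^8(cos(8*180°) + i sin(8*180°))
= 256(cos 0° + i sin 0°)
= 256


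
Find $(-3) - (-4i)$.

(-3 - 0) + (0 - (-4))i = -3 + 4i


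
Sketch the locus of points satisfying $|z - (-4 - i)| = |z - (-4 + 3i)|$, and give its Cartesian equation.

|z - z1| = |z - z2| means z is equidistant from z1 and z2,
i.e. the perpendicular bisector of the segment from (-4, -1) to (-4, 3) (midpoint (-4, 1)).
With z = x + yi, square both sides:
(x - (-4))^2 + (y - (-1))^2 = (x - (-4))^2 + (y - 3)^2
The x^2 and y^2 terms cancel: 0x + 8y = 25 - 17 = 8
Simplify: y = 1
Locus: Perpendicular bisector of the segment from (-4, -1) to (-4, 3): the line y = 1


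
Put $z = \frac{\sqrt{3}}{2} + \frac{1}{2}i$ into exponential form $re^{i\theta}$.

r = |z| = sqrt((sqrt(3)/2)^2 + (1/2)^2) = sqrt(3/4 + 1/4) = sqrt(1) = 1
θ = arctan(b/a) = arctan(0.5/0.866) (quadrant-adjusted) = 30° = π/6
z = 1e^(i*π/6)


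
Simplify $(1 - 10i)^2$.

(a + bi)^2 = a^2 - b^2 + 2abi
= 1^2 - (-10)^2 + 2*1*(-10)i
= -99 - 20i


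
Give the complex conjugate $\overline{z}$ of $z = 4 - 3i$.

If z = a + bi, then conjugate(z) = a - bi
conjugate(4 - 3i) = 4 + 3i


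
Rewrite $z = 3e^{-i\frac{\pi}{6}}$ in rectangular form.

a = r cos θ = 3 * sqrt(3)/2 = 3*sqrt(3)/2
b = r sin θ = 3 * -1/2 = -3/2
z = 3*sqrt(3)/2 - (3/2)i


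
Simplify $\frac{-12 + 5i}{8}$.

Divisor is real, so divide each part by 8:
= -3/2 + (5/8)i


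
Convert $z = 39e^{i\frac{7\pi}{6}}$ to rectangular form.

a = r cos θ = 39 * -sqrt(3)/2 = -39*sqrt(3)/2
b = r sin θ = 39 * -1/2 = -39/2
z = -39*sqrt(3)/2 - (39/2)i


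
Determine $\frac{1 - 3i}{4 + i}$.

Multiply numerator and denominator by conjugate (4 - i):
= (1 - 3i)(4 - i) / (4^2 + 1^2)
= (1 - 13i) / 17
= 1/17 - (13/17)i


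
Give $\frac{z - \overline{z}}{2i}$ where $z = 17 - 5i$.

z - conjugate(z) = 2bi
(z - conjugate(z))/(2i) = 2bi/(2i) = b = -5


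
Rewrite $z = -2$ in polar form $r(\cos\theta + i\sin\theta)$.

r = |z| = sqrt(a^2 + b^2) = sqrt((-2)^2 + (0)^2) = sqrt(4 + 0) = sqrt(4) = 2
b = 0 and a < 0, so z lies on the negative real axis: θ = 180°
z = 2(cos 180° + i sin 180°)


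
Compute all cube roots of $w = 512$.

|w| = 512, arg(w) = 0°
Root modulus = 512^(1/3) = 8
Root arguments: θ_k = (0° + 360°k)/3 for k = 0, 1, ..., 2
Roots: 8, -4 + 4*sqrt(3)i, -4 - 4*sqrt(3)i


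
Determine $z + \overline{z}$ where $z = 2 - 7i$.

z + conjugate(z) = (a + bi) + (a - bi) = 2a
= 2 * 2 = 4


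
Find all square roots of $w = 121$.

|w| = 121, arg(w) = 0°
Root modulus = 121^(1/2) = 11
Root arguments: θ_k = (0° + 360°k)/2 for k = 0, 1, ..., 1
Roots: 11, -11


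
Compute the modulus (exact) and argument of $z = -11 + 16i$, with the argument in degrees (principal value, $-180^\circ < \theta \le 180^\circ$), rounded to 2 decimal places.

|z| = sqrt((-11)^2 + 16^2) = sqrt(377)
arg(z) = arctan(b/a) = arctan(16/-11) (quadrant-adjusted) = 124.51°


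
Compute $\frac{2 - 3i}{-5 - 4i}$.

Multiply numerator and denominator by conjugate (-5 + 4i):
= (2 - 3i)(-5 + 4i) / ((-5)^2 + (-4)^2)
= (2 + 23i) / 41
= 2/41 + (23/41)i


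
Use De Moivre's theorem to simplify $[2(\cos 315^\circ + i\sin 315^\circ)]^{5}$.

By De Moivre: z^n = r^n(cos(nθ) + i sin(nθ))
= 2^5(cos(5*315°) + i sin(5*315°))
= 32(cos 135° + i sin 135°)
= -16*sqrt(2) + 16*sqrt(2)i


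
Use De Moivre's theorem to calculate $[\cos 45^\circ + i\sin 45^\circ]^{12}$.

By De Moivre: z^n = r^n(cos(nθ) + i sin(nθ))
= 1^12(cos(12*45°) + i sin(12*45°))
= 1(cos 180° + i sin 180°)
= -1


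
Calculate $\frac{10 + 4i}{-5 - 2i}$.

Multiply numerator and denominator by conjugate (-5 + 2i):
= (10 + 4i)(-5 + 2i) / ((-5)^2 + (-2)^2)
= (-58) / 29
= -2


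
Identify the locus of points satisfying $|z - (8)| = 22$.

|z - z0| = r describes a circle centered at z0 with radius r
Here z0 = 8 and r = 22
Locus: Circle centered at (8, 0) with radius 22


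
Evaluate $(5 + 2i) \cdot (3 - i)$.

(a1*a2 - b1*b2) + (a1*b2 + b1*a2)i
= (15 - (-2)) + (-5 + 6)i
= 17 + i


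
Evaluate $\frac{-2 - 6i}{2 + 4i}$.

Multiply numerator and denominator by conjugate (2 - 4i):
= (-2 - 6i)(2 - 4i) / (2^2 + 4^2)
= (-28 - 4i) / 20
Divide through by 4: (-7 - i) / 5
= -7/5 - (1/5)i


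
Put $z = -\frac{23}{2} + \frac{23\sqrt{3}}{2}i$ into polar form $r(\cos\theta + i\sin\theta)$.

r = |z| = sqrt(a^2 + b^2) = sqrt((-23/2)^2 + (23*sqrt(3)/2)^2) = sqrt(529/4 + 1587/4) = sqrt(529) = 23
θ = arctan(b/a) = arctan(19.9186/-11.5) (quadrant-adjusted) = 120°
z = 23(cos 120° + i sin 120°)


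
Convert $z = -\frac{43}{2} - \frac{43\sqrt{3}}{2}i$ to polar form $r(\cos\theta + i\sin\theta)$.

r = |z| = sqrt(a^2 + b^2) = sqrt((-43/2)^2 + (-43*sqrt(3)/2)^2) = sqrt(1849/4 + 5547/4) = sqrt(1849) = 43
θ = arctan(b/a) = arctan(-37.2391/-21.5) (quadrant-adjusted) = 240°
z = 43(cos 240° + i sin 240°)


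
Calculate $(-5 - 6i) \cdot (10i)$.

(a1*a2 - b1*b2) + (a1*b2 + b1*a2)i
= (0 - (-60)) + (-50 + 0)i
= 60 - 50i


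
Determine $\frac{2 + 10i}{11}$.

Divisor is real, so divide each part by 11:
= 2/11 + (10/11)i


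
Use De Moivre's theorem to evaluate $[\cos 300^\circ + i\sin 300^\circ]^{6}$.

By De Moivre: z^n = r^n(cos(nθ) + i sin(nθ))
= 1^6(cos(6*300°) + i sin(6*300°))
= 1(cos 0° + i sin 0°)
= 1


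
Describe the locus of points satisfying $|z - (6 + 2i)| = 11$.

|z - z0| = r describes a circle centered at z0 with radius r
Here z0 = 6 + 2i and r = 11
Locus: Circle centered at (6, 2) with radius 11


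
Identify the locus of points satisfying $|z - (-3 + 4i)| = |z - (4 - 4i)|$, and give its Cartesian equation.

|z - z1| = |z - z2| means z is equidistant from z1 and z2,
i.e. the perpendicular bisector of the segment from (-3, 4) to (4, -4) (midpoint (1/2, 0)).
With z = x + yi, square both sides:
(x - (-3))^2 + (y - 4)^2 = (x - 4)^2 + (y - (-4))^2
The x^2 and y^2 terms cancel: 14x + (-16)y = 32 - 25 = 7
Simplify: 14x - 16y = 7
Locus: Perpendicular bisector of the segment from (-3, 4) to (4, -4): the line 14x - 16y = 7


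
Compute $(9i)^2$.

(a + bi)^2 = a^2 - b^2 + 2abi
= 0^2 - 9^2 + 2*0*9i
= -81


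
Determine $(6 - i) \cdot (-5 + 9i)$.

(a1*a2 - b1*b2) + (a1*b2 + b1*a2)i
= (-30 - (-9)) + (54 + 5)i
= -21 + 59i


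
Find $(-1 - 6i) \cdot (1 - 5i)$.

(a1*a2 - b1*b2) + (a1*b2 + b1*a2)i
= (-1 - 30) + (5 + (-6))i
= -31 - i


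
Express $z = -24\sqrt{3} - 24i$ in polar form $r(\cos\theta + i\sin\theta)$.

r = |z| = sqrt(a^2 + b^2) = sqrt((-24*sqrt(3))^2 + (-24)^2) = sqrt(1728 + 576) = sqrt(2304) = 48
θ = arctan(b/a) = arctan(-24/-41.5692) (quadrant-adjusted) = 210°
z = 48(cos 210° + i sin 210°)


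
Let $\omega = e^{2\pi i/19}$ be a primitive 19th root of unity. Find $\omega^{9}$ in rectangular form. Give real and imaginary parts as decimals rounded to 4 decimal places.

ω^9 = e^(2πi·9/19) = e^(i·18π/19)
= cos(18π/19) + i sin(18π/19)
= -0.9864 + 0.1646i


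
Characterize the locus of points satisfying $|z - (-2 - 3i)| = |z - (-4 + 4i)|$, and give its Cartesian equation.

|z - z1| = |z - z2| means z is equidistant from z1 and z2,
i.e. the perpendicular bisector of the segment from (-2, -3) to (-4, 4) (midpoint (-3, 1/2)).
With z = x + yi, square both sides:
(x - (-2))^2 + (y - (-3))^2 = (x - (-4))^2 + (y - 4)^2
The x^2 and y^2 terms cancel: -4x + 14y = 32 - 13 = 19
Simplify: 4x - 14y = -19
Locus: Perpendicular bisector of the segment from (-2, -3) to (-4, 4): the line 4x - 14y = -19


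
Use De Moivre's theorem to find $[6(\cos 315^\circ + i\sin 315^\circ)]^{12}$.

By De Moivre: z^n = r^n(cos(nθ) + i sin(nθ))
= 6^12(cos(12*315°) + i sin(12*315°))
= 2176782336(cos 180° + i sin 180°)
= -2176782336


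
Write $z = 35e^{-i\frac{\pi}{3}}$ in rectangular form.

a = r cos θ = 35 * 1/2 = 35/2
b = r sin θ = 35 * -sqrt(3)/2 = -35*sqrt(3)/2
z = 35/2 - (35*sqrt(3)/2)i


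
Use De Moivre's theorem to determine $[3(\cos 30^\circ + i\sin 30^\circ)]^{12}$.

By De Moivre: z^n = r^n(cos(nθ) + i sin(nθ))
= 3^12(cos(12*30°) + i sin(12*30°))
= 531441(cos 0° + i sin 0°)
= 531441


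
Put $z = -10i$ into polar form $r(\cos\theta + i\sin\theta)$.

r = |z| = sqrt(a^2 + b^2) = sqrt((0)^2 + (-10)^2) = sqrt(0 + 100) = sqrt(100) = 10
a = 0 and b < 0, so z lies on the negative imaginary axis: θ = 270°
z = 10(cos 270° + i sin 270°)


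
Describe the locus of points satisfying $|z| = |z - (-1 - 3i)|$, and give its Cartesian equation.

|z - z1| = |z - z2| means z is equidistant from z1 and z2,
i.e. the perpendicular bisector of the segment from (0, 0) to (-1, -3) (midpoint (-1/2, -3/2)).
With z = x + yi, square both sides:
(x - 0)^2 + (y - 0)^2 = (x - (-1))^2 + (y - (-3))^2
The x^2 and y^2 terms cancel: -2x + (-6)y = 10 - 0 = 10
Simplify: x + 3y = -5
Locus: Perpendicular bisector of the segment from (0, 0) to (-1, -3): the line x + 3y = -5


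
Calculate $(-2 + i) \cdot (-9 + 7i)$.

(a1*a2 - b1*b2) + (a1*b2 + b1*a2)i
= (18 - 7) + (-14 + (-9))i
= 11 - 23i


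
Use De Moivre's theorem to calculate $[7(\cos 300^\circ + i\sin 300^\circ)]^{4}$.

By De Moivre: z^n = r^n(cos(nθ) + i sin(nθ))
= 7^4(cos(4*300°) + i sin(4*300°))
= 2401(cos 120° + i sin 120°)
= -2401/2 + (2401*sqrt(3)/2)i


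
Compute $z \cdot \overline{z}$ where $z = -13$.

z * conjugate(z) = |z|^2 = a^2 + b^2
= (-13)^2 + 0^2 = 169


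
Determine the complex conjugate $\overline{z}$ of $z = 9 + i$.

If z = a + bi, then conjugate(z) = a - bi
conjugate(9 + i) = 9 - i


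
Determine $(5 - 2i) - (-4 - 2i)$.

(5 - (-4)) + (-2 - (-2))i = 9


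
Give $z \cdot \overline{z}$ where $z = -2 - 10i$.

z * conjugate(z) = |z|^2 = a^2 + b^2
= (-2)^2 + (-10)^2 = 104


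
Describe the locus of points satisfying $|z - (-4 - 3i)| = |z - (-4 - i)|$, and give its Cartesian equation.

|z - z1| = |z - z2| means z is equidistant from z1 and z2,
i.e. the perpendicular bisector of the segment from (-4, -3) to (-4, -1) (midpoint (-4, -2)).
With z = x + yi, square both sides:
(x - (-4))^2 + (y - (-3))^2 = (x - (-4))^2 + (y - (-1))^2
The x^2 and y^2 terms cancel: 0x + 4y = 17 - 25 = -8
Simplify: y = -2
Locus: Perpendicular bisector of the segment from (-4, -3) to (-4, -1): the line y = -2


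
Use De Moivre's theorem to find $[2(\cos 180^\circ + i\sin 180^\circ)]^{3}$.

By De Moivre: z^n = r^n(cos(nθ) + i sin(nθ))
= 2^3(cos(3*180°) + i sin(3*180°))
= 8(cos 180° + i sin 180°)
= -8


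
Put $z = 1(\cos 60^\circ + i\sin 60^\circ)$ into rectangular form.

a = r cos θ = 1 * 1/2 = 1/2
b = r sin θ = 1 * sqrt(3)/2 = sqrt(3)/2
z = 1/2 + (sqrt(3)/2)i


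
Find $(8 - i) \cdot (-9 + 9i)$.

(a1*a2 - b1*b2) + (a1*b2 + b1*a2)i
= (-72 - (-9)) + (72 + 9)i
= -63 + 81i


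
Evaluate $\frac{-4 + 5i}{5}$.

Divisor is real, so divide each part by 5:
= -4/5 + i


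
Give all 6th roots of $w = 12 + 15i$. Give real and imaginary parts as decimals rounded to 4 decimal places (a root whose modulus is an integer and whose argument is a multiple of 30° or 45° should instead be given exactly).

|w| = sqrt(369) ≈ 19.209373, arg(w) ≈ 51.340192°
Root modulus = sqrt(369)^(1/6) ≈ 1.636511
Root arguments: θ_k = (arg(w) + 360°k)/6 for k = 0, 1, ..., 5
Compute each root as (root modulus)(cos θ_k + i sin θ_k) using full-precision intermediates, then round to 4 decimal places.
Roots: 1.6183 + 0.2435i, 0.5983 + 1.5232i, -1.0200 + 1.2797i, -1.6183 - 0.2435i, -0.5983 - 1.5232i, 1.0200 - 1.2797i


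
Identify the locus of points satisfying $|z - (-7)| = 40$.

|z - z0| = r describes a circle centered at z0 with radius r
Here z0 = -7 and r = 40
Locus: Circle centered at (-7, 0) with radius 40


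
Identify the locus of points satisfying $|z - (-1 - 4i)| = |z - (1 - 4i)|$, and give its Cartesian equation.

|z - z1| = |z - z2| means z is equidistant from z1 and z2,
i.e. the perpendicular bisector of the segment from (-1, -4) to (1, -4) (midpoint (0, -4)).
With z = x + yi, square both sides:
(x - (-1))^2 + (y - (-4))^2 = (x - 1)^2 + (y - (-4))^2
The x^2 and y^2 terms cancel: 4x + 0y = 17 - 17 = 0
Simplify: x = 0
Locus: Perpendicular bisector of the segment from (-1, -4) to (1, -4): the line x = 0


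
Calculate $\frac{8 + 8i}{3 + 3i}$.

Multiply numerator and denominator by conjugate (3 - 3i):
= (8 + 8i)(3 - 3i) / (3^2 + 3^2)
= (48) / 18
Divide through by 6: (8) / 3
= 8/3


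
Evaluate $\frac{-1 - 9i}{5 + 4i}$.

Multiply numerator and denominator by conjugate (5 - 4i):
= (-1 - 9i)(5 - 4i) / (5^2 + 4^2)
= (-41 - 41i) / 41
= -1 - i


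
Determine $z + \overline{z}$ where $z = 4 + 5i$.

z + conjugate(z) = (a + bi) + (a - bi) = 2a
= 2 * 4 = 8


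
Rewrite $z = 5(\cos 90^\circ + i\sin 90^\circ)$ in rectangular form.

a = r cos θ = 5 * 0 = 0
b = r sin θ = 5 * 1 = 5
z = 5i


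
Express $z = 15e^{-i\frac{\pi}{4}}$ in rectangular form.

a = r cos θ = 15 * sqrt(2)/2 = 15*sqrt(2)/2
b = r sin θ = 15 * -sqrt(2)/2 = -15*sqrt(2)/2
z = 15*sqrt(2)/2 - (15*sqrt(2)/2)i


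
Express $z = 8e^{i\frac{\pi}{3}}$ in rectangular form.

a = r cos θ = 8 * 1/2 = 4
b = r sin θ = 8 * sqrt(3)/2 = 4*sqrt(3)
z = 4 + 4*sqrt(3)i


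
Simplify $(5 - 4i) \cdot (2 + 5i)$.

(a1*a2 - b1*b2) + (a1*b2 + b1*a2)i
= (10 - (-20)) + (25 + (-8))i
= 30 + 17i


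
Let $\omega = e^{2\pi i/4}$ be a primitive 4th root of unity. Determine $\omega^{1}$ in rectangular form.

ω^1 = e^(2πi·1/4) = e^(i·1π/2)
= cos(1π/2) + i sin(1π/2)
= i


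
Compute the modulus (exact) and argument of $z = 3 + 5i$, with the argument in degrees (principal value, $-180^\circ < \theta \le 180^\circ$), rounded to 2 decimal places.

|z| = sqrt(3^2 + 5^2) = sqrt(34)
arg(z) = arctan(b/a) = arctan(5/3) (quadrant-adjusted) = 59.04°


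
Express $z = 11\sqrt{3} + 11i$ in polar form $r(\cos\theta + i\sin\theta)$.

r = |z| = sqrt(a^2 + b^2) = sqrt((11*sqrt(3))^2 + (11)^2) = sqrt(363 + 121) = sqrt(484) = 22
θ = arctan(b/a) = arctan(11/19.0526) (quadrant-adjusted) = 30°
z = 22(cos 30° + i sin 30°)


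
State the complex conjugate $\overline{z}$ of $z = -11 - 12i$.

If z = a + bi, then conjugate(z) = a - bi
conjugate(-11 - 12i) = -11 + 12i


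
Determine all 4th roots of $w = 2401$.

|w| = 2401, arg(w) = 0°
Root modulus = 2401^(1/4) = 7
Root arguments: θ_k = (0° + 360°k)/4 for k = 0, 1, ..., 3
Roots: 7, 7i, -7, -7i


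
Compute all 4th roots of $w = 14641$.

|w| = 14641, arg(w) = 0°
Root modulus = 14641^(1/4) = 11
Root arguments: θ_k = (0° + 360°k)/4 for k = 0, 1, ..., 3
Roots: 11, 11i, -11, -11i


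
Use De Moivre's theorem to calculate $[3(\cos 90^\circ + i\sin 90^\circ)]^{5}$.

By De Moivre: z^n = r^n(cos(nθ) + i sin(nθ))
= 3^5(cos(5*90°) + i sin(5*90°))
= 243(cos 90° + i sin 90°)
= 243i


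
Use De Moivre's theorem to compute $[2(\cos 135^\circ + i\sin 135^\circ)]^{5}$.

By De Moivre: z^n = r^n(cos(nθ) + i sin(nθ))
= 2^5(cos(5*135°) + i sin(5*135°))
= 32(cos 315° + i sin 315°)
= 16*sqrt(2) - 16*sqrt(2)i


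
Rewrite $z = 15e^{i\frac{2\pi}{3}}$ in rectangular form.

a = r cos θ = 15 * -1/2 = -15/2
b = r sin θ = 15 * sqrt(3)/2 = 15*sqrt(3)/2
z = -15/2 + (15*sqrt(3)/2)i


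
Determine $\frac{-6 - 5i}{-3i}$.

Multiply numerator and denominator by conjugate (3i):
= (-6 - 5i)(3i) / (0^2 + (-3)^2)
= (15 - 18i) / 9
Divide through by 3: (5 - 6i) / 3
= 5/3 - 2i


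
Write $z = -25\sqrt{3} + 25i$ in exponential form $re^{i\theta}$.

r = |z| = sqrt((-25*sqrt(3))^2 + (25)^2) = sqrt(1875 + 625) = sqrt(2500) = 50
θ = arctan(b/a) = arctan(25/-43.3013) (quadrant-adjusted) = 150° = 5π/6
z = 50e^(i*5π/6)


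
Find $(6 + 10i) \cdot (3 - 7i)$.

(a1*a2 - b1*b2) + (a1*b2 + b1*a2)i
= (18 - (-70)) + (-42 + 30)i
= 88 - 12i


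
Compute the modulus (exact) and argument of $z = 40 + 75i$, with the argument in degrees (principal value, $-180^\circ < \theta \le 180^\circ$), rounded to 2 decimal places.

|z| = sqrt(40^2 + 75^2) = 85
arg(z) = arctan(b/a) = arctan(75/40) (quadrant-adjusted) = 61.93°


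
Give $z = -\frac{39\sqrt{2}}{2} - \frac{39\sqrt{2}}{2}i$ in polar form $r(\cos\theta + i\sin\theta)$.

r = |z| = sqrt(a^2 + b^2) = sqrt((-39*sqrt(2)/2)^2 + (-39*sqrt(2)/2)^2) = sqrt(1521/2 + 1521/2) = sqrt(1521) = 39
θ = arctan(b/a) = arctan(-27.5772/-27.5772) (quadrant-adjusted) = 225°
z = 39(cos 225° + i sin 225°)


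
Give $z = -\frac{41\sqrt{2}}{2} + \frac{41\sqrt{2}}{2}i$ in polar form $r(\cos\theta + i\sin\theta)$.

r = |z| = sqrt(a^2 + b^2) = sqrt((-41*sqrt(2)/2)^2 + (41*sqrt(2)/2)^2) = sqrt(1681/2 + 1681/2) = sqrt(1681) = 41
θ = arctan(b/a) = arctan(28.9914/-28.9914) (quadrant-adjusted) = 135°
z = 41(cos 135° + i sin 135°)


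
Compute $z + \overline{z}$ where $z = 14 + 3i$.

z + conjugate(z) = (a + bi) + (a - bi) = 2a
= 2 * 14 = 28


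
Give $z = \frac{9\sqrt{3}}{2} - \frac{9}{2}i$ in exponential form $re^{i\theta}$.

r = |z| = sqrt((9*sqrt(3)/2)^2 + (-9/2)^2) = sqrt(243/4 + 81/4) = sqrt(81) = 9
θ = arctan(b/a) = arctan(-4.5/7.7942) (quadrant-adjusted) = -30° = -π/6
z = 9e^(-i*π/6)


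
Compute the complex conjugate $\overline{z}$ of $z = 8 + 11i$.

If z = a + bi, then conjugate(z) = a - bi
conjugate(8 + 11i) = 8 - 11i


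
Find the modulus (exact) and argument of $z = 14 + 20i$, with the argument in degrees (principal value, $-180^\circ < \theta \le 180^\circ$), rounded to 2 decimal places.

|z| = sqrt(14^2 + 20^2) = sqrt(596)
arg(z) = arctan(b/a) = arctan(20/14) (quadrant-adjusted) = 55.01°


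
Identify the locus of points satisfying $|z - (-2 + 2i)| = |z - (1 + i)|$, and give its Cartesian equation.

|z - z1| = |z - z2| means z is equidistant from z1 and z2,
i.e. the perpendicular bisector of the segment from (-2, 2) to (1, 1) (midpoint (-1/2, 3/2)).
With z = x + yi, square both sides:
(x - (-2))^2 + (y - 2)^2 = (x - 1)^2 + (y - 1)^2
The x^2 and y^2 terms cancel: 6x + (-2)y = 2 - 8 = -6
Simplify: 3x - y = -3
Locus: Perpendicular bisector of the segment from (-2, 2) to (1, 1): the line 3x - y = -3


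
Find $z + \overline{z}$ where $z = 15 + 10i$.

z + conjugate(z) = (a + bi) + (a - bi) = 2a
= 2 * 15 = 30


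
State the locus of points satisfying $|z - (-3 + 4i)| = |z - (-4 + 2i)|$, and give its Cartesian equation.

|z - z1| = |z - z2| means z is equidistant from z1 and z2,
i.e. the perpendicular bisector of the segment from (-3, 4) to (-4, 2) (midpoint (-7/2, 3)).
With z = x + yi, square both sides:
(x - (-3))^2 + (y - 4)^2 = (x - (-4))^2 + (y - 2)^2
The x^2 and y^2 terms cancel: -2x + (-4)y = 20 - 25 = -5
Simplify: 2x + 4y = 5
Locus: Perpendicular bisector of the segment from (-3, 4) to (-4, 2): the line 2x + 4y = 5


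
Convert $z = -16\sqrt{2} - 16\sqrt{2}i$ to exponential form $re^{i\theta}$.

r = |z| = sqrt((-16*sqrt(2))^2 + (-16*sqrt(2))^2) = sqrt(512 + 512) = sqrt(1024) = 32
θ = arctan(b/a) = arctan(-22.6274/-22.6274) (quadrant-adjusted) = 225° = 5π/4
z = 32e^(i*5π/4)


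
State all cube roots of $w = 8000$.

|w| = 8000, arg(w) = 0°
Root modulus = 8000^(1/3) = 20
Root arguments: θ_k = (0° + 360°k)/3 for k = 0, 1, ..., 2
Roots: 20, -10 + 10*sqrt(3)i, -10 - 10*sqrt(3)i


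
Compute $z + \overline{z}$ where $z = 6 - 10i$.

z + conjugate(z) = (a + bi) + (a - bi) = 2a
= 2 * 6 = 12


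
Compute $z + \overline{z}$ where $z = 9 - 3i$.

z + conjugate(z) = (a + bi) + (a - bi) = 2a
= 2 * 9 = 18


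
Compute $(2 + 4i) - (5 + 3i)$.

(2 - 5) + (4 - 3)i = -3 + i


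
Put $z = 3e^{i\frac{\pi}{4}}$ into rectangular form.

a = r cos θ = 3 * sqrt(2)/2 = 3*sqrt(2)/2
b = r sin θ = 3 * sqrt(2)/2 = 3*sqrt(2)/2
z = 3*sqrt(2)/2 + (3*sqrt(2)/2)i


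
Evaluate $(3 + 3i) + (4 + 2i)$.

(3 + 4) + (3 + 2)i = 7 + 5i


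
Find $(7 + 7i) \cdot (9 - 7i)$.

(a1*a2 - b1*b2) + (a1*b2 + b1*a2)i
= (63 - (-49)) + (-49 + 63)i
= 112 + 14i


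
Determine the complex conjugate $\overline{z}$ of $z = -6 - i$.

If z = a + bi, then conjugate(z) = a - bi
conjugate(-6 - i) = -6 + i


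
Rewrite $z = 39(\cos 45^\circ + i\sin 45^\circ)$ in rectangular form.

a = r cos θ = 39 * sqrt(2)/2 = 39*sqrt(2)/2
b = r sin θ = 39 * sqrt(2)/2 = 39*sqrt(2)/2
z = 39*sqrt(2)/2 + (39*sqrt(2)/2)i


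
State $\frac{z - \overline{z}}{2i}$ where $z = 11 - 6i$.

z - conjugate(z) = 2bi
(z - conjugate(z))/(2i) = 2bi/(2i) = b = -6


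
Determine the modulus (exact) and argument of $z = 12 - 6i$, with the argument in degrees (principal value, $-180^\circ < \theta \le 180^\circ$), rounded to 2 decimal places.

|z| = sqrt(12^2 + (-6)^2) = sqrt(180)
arg(z) = arctan(b/a) = arctan(-6/12) (quadrant-adjusted) = -26.57°


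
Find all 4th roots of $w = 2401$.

|w| = 2401, arg(w) = 0°
Root modulus = 2401^(1/4) = 7
Root arguments: θ_k = (0° + 360°k)/4 for k = 0, 1, ..., 3
Roots: 7, 7i, -7, -7i


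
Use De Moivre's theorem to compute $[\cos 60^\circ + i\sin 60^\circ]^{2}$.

By De Moivre: z^n = r^n(cos(nθ) + i sin(nθ))
= 1^2(cos(2*60°) + i sin(2*60°))
= 1(cos 120° + i sin 120°)
= -1/2 + (sqrt(3)/2)i


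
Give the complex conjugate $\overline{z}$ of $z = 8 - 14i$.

If z = a + bi, then conjugate(z) = a - bi
conjugate(8 - 14i) = 8 + 14i


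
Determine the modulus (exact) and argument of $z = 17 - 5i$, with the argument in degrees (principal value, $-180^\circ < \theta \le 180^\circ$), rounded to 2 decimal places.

|z| = sqrt(17^2 + (-5)^2) = sqrt(314)
arg(z) = arctan(b/a) = arctan(-5/17) (quadrant-adjusted) = -16.39°


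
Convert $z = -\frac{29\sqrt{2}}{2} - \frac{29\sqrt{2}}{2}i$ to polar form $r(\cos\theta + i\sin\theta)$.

r = |z| = sqrt(a^2 + b^2) = sqrt((-29*sqrt(2)/2)^2 + (-29*sqrt(2)/2)^2) = sqrt(841/2 + 841/2) = sqrt(841) = 29
θ = arctan(b/a) = arctan(-20.5061/-20.5061) (quadrant-adjusted) = 225°
z = 29(cos 225° + i sin 225°)


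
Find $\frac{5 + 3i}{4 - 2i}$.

Multiply numerator and denominator by conjugate (4 + 2i):
= (5 + 3i)(4 + 2i) / (4^2 + (-2)^2)
= (14 + 22i) / 20
Divide through by 2: (7 + 11i) / 10
= 7/10 + (11/10)i


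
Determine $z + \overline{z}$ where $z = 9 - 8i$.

z + conjugate(z) = (a + bi) + (a - bi) = 2a
= 2 * 9 = 18


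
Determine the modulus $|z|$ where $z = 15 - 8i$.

|z| = sqrt(a^2 + b^2) = sqrt(15^2 + (-8)^2) = sqrt(289) = 17


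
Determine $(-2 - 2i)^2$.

(a + bi)^2 = a^2 - b^2 + 2abi
= (-2)^2 - (-2)^2 + 2*(-2)*(-2)i
= 8i


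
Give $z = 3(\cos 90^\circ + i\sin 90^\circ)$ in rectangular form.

a = r cos θ = 3 * 0 = 0
b = r sin θ = 3 * 1 = 3
z = 3i


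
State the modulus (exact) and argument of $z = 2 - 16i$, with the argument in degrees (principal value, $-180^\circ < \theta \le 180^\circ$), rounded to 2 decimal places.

|z| = sqrt(2^2 + (-16)^2) = sqrt(260)
arg(z) = arctan(b/a) = arctan(-16/2) (quadrant-adjusted) = -82.87°


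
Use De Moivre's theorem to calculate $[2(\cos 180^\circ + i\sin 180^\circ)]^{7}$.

By De Moivre: z^n = r^n(cos(nθ) + i sin(nθ))
= 2^7(cos(7*180°) + i sin(7*180°))
= 128(cos 180° + i sin 180°)
= -128


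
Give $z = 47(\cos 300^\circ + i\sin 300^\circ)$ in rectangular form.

a = r cos θ = 47 * 1/2 = 47/2
b = r sin θ = 47 * -sqrt(3)/2 = -47*sqrt(3)/2
z = 47/2 - (47*sqrt(3)/2)i


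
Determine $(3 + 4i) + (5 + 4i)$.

(3 + 5) + (4 + 4)i = 8 + 8i


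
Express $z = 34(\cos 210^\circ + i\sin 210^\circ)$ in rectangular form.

a = r cos θ = 34 * -sqrt(3)/2 = -17*sqrt(3)
b = r sin θ = 34 * -1/2 = -17
z = -17*sqrt(3) - 17i


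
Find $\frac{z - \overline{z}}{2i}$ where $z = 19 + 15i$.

z - conjugate(z) = 2bi
(z - conjugate(z))/(2i) = 2bi/(2i) = b = 15


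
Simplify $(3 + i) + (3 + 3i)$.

(3 + 3) + (1 + 3)i = 6 + 4i


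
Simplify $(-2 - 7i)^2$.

(a + bi)^2 = a^2 - b^2 + 2abi
= (-2)^2 - (-7)^2 + 2*(-2)*(-7)i
= -45 + 28i


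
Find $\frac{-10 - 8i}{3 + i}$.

Multiply numerator and denominator by conjugate (3 - i):
= (-10 - 8i)(3 - i) / (3^2 + 1^2)
= (-38 - 14i) / 10
Divide through by 2: (-19 - 7i) / 5
= -19/5 - (7/5)i


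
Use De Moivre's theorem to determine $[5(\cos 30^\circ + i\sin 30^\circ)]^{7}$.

By De Moivre: z^n = r^n(cos(nθ) + i sin(nθ))
= 5^7(cos(7*30°) + i sin(7*30°))
= 78125(cos 210° + i sin 210°)
= -78125*sqrt(3)/2 - (78125/2)i


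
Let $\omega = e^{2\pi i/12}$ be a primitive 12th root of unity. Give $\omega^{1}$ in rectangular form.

ω^1 = e^(2πi·1/12) = e^(i·1π/6)
= cos(1π/6) + i sin(1π/6)
= sqrt(3)/2 + (1/2)i


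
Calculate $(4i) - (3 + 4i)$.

(0 - 3) + (4 - 4)i = -3


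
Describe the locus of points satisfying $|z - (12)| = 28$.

|z - z0| = r describes a circle centered at z0 with radius r
Here z0 = 12 and r = 28
Locus: Circle centered at (12, 0) with radius 28


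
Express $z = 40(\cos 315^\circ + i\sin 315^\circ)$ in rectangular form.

a = r cos θ = 40 * sqrt(2)/2 = 20*sqrt(2)
b = r sin θ = 40 * -sqrt(2)/2 = -20*sqrt(2)
z = 20*sqrt(2) - 20*sqrt(2)i


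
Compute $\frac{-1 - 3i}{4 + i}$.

Multiply numerator and denominator by conjugate (4 - i):
= (-1 - 3i)(4 - i) / (4^2 + 1^2)
= (-7 - 11i) / 17
= -7/17 - (11/17)i


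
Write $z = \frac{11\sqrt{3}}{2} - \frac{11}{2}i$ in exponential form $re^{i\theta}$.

r = |z| = sqrt((11*sqrt(3)/2)^2 + (-11/2)^2) = sqrt(363/4 + 121/4) = sqrt(121) = 11
θ = arctan(b/a) = arctan(-5.5/9.5263) (quadrant-adjusted) = -30° = -π/6
z = 11e^(-i*π/6)


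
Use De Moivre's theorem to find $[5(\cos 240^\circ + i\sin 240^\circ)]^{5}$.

By De Moivre: z^n = r^n(cos(nθ) + i sin(nθ))
= 5^5(cos(5*240°) + i sin(5*240°))
= 3125(cos 120° + i sin 120°)
= -3125/2 + (3125*sqrt(3)/2)i


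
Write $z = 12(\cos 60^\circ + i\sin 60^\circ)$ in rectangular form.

a = r cos θ = 12 * 1/2 = 6
b = r sin θ = 12 * sqrt(3)/2 = 6*sqrt(3)
z = 6 + 6*sqrt(3)i


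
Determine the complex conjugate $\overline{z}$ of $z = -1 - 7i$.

If z = a + bi, then conjugate(z) = a - bi
conjugate(-1 - 7i) = -1 + 7i


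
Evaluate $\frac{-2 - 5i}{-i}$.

Multiply numerator and denominator by conjugate (i):
= (-2 - 5i)(i) / (0^2 + (-1)^2)
= (5 - 2i) / 1
= 5 - 2i


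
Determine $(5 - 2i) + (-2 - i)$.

(5 + (-2)) + (-2 + (-1))i = 3 - 3i


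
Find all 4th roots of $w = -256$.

|w| = 256, arg(w) = 180°
Root modulus = 256^(1/4) = 4
Root arguments: θ_k = (180° + 360°k)/4 for k = 0, 1, ..., 3
Roots: 2*sqrt(2) + 2*sqrt(2)i, -2*sqrt(2) + 2*sqrt(2)i, -2*sqrt(2) - 2*sqrt(2)i, 2*sqrt(2) - 2*sqrt(2)i


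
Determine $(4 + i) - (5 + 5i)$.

(4 - 5) + (1 - 5)i = -1 - 4i


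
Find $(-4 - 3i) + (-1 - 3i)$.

(-4 + (-1)) + (-3 + (-3))i = -5 - 6i


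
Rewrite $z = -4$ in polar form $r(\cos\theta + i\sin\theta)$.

r = |z| = sqrt(a^2 + b^2) = sqrt((-4)^2 + (0)^2) = sqrt(16 + 0) = sqrt(16) = 4
b = 0 and a < 0, so z lies on the negative real axis: θ = 180°
z = 4(cos 180° + i sin 180°)


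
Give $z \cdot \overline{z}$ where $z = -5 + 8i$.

z * conjugate(z) = |z|^2 = a^2 + b^2
= (-5)^2 + 8^2 = 89


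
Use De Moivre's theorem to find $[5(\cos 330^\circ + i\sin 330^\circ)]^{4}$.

By De Moivre: z^n = r^n(cos(nθ) + i sin(nθ))
= 5^4(cos(4*330°) + i sin(4*330°))
= 625(cos 240° + i sin 240°)
= -625/2 - (625*sqrt(3)/2)i


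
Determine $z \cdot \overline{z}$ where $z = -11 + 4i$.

z * conjugate(z) = |z|^2 = a^2 + b^2
= (-11)^2 + 4^2 = 137


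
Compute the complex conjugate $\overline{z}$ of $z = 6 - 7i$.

If z = a + bi, then conjugate(z) = a - bi
conjugate(6 - 7i) = 6 + 7i


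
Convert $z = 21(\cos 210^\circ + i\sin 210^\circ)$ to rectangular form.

a = r cos θ = 21 * -sqrt(3)/2 = -21*sqrt(3)/2
b = r sin θ = 21 * -1/2 = -21/2
z = -21*sqrt(3)/2 - (21/2)i


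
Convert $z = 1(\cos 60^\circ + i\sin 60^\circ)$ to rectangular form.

a = r cos θ = 1 * 1/2 = 1/2
b = r sin θ = 1 * sqrt(3)/2 = sqrt(3)/2
z = 1/2 + (sqrt(3)/2)i


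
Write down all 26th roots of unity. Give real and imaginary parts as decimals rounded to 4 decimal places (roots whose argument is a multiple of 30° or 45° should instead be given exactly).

ω_k = e^(2πik/26) = cos(2πk/26) + i sin(2πk/26) for k = 0, 1, ..., 25
Roots: 1, 0.9709 + 0.2393i, 0.8855 + 0.4647i, 0.7485 + 0.6631i, 0.5681 + 0.8230i, 0.3546 + 0.9350i, 0.1205 + 0.9927i, -0.1205 + 0.9927i, -0.3546 + 0.9350i, -0.5681 + 0.8230i, -0.7485 + 0.6631i, -0.8855 + 0.4647i, -0.9709 + 0.2393i, -1, -0.9709 - 0.2393i, -0.8855 - 0.4647i, -0.7485 - 0.6631i, -0.5681 - 0.8230i, -0.3546 - 0.9350i, -0.1205 - 0.9927i, 0.1205 - 0.9927i, 0.3546 - 0.9350i, 0.5681 - 0.8230i, 0.7485 - 0.6631i, 0.8855 - 0.4647i, 0.9709 - 0.2393i


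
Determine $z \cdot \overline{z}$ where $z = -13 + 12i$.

z * conjugate(z) = |z|^2 = a^2 + b^2
= (-13)^2 + 12^2 = 313


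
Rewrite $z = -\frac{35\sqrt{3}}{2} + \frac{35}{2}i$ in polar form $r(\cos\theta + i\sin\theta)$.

r = |z| = sqrt(a^2 + b^2) = sqrt((-35*sqrt(3)/2)^2 + (35/2)^2) = sqrt(3675/4 + 1225/4) = sqrt(1225) = 35
θ = arctan(b/a) = arctan(17.5/-30.3109) (quadrant-adjusted) = 150°
z = 35(cos 150° + i sin 150°)


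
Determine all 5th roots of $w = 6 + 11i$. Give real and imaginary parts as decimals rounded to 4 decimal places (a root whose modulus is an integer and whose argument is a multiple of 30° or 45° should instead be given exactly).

|w| = sqrt(157) ≈ 12.529964, arg(w) ≈ 61.389540°
Root modulus = sqrt(157)^(1/5) ≈ 1.658021
Root arguments: θ_k = (arg(w) + 360°k)/5 for k = 0, 1, ..., 4
Compute each root as (root modulus)(cos θ_k + i sin θ_k) using full-precision intermediates, then round to 4 decimal places.
Roots: 1.6201 + 0.3526i, 0.1653 + 1.6498i, -1.5179 + 0.6670i, -1.1034 - 1.2375i, 0.8360 - 1.4319i


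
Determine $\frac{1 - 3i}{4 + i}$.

Multiply numerator and denominator by conjugate (4 - i):
= (1 - 3i)(4 - i) / (4^2 + 1^2)
= (1 - 13i) / 17
= 1/17 - (13/17)i


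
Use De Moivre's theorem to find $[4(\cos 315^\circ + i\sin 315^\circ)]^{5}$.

By De Moivre: z^n = r^n(cos(nθ) + i sin(nθ))
= 4^5(cos(5*315°) + i sin(5*315°))
= 1024(cos 135° + i sin 135°)
= -512*sqrt(2) + 512*sqrt(2)i


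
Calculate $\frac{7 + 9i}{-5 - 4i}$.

Multiply numerator and denominator by conjugate (-5 + 4i):
= (7 + 9i)(-5 + 4i) / ((-5)^2 + (-4)^2)
= (-71 - 17i) / 41
= -71/41 - (17/41)i


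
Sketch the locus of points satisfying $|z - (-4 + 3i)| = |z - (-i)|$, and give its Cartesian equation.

|z - z1| = |z - z2| means z is equidistant from z1 and z2,
i.e. the perpendicular bisector of the segment from (-4, 3) to (0, -1) (midpoint (-2, 1)).
With z = x + yi, square both sides:
(x - (-4))^2 + (y - 3)^2 = (x - 0)^2 + (y - (-1))^2
The x^2 and y^2 terms cancel: 8x + (-8)y = 1 - 25 = -24
Simplify: x - y = -3
Locus: Perpendicular bisector of the segment from (-4, 3) to (0, -1): the line x - y = -3


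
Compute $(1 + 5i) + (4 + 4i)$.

(1 + 4) + (5 + 4)i = 5 + 9i


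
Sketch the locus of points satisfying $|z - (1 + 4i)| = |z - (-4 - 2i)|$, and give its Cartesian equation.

|z - z1| = |z - z2| means z is equidistant from z1 and z2,
i.e. the perpendicular bisector of the segment from (1, 4) to (-4, -2) (midpoint (-3/2, 1)).
With z = x + yi, square both sides:
(x - 1)^2 + (y - 4)^2 = (x - (-4))^2 + (y - (-2))^2
The x^2 and y^2 terms cancel: -10x + (-12)y = 20 - 17 = 3
Simplify: 10x + 12y = -3
Locus: Perpendicular bisector of the segment from (1, 4) to (-4, -2): the line 10x + 12y = -3


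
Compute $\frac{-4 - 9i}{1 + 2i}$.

Multiply numerator and denominator by conjugate (1 - 2i):
= (-4 - 9i)(1 - 2i) / (1^2 + 2^2)
= (-22 - i) / 5
= -22/5 - (1/5)i


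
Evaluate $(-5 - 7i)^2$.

(a + bi)^2 = a^2 - b^2 + 2abi
= (-5)^2 - (-7)^2 + 2*(-5)*(-7)i
= -24 + 70i


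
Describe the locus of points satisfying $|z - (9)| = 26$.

|z - z0| = r describes a circle centered at z0 with radius r
Here z0 = 9 and r = 26
Locus: Circle centered at (9, 0) with radius 26


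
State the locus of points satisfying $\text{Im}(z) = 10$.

Im(z) = y where z = x + yi; the equation y = 10 is satisfied by all points with that y-coordinate
Locus: Horizontal line y = 10


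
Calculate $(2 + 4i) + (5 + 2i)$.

(2 + 5) + (4 + 2)i = 7 + 6i


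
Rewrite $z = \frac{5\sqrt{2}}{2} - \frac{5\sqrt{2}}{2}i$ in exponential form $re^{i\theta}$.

r = |z| = sqrt((5*sqrt(2)/2)^2 + (-5*sqrt(2)/2)^2) = sqrt(25/2 + 25/2) = sqrt(25) = 5
θ = arctan(b/a) = arctan(-3.5355/3.5355) (quadrant-adjusted) = -45° = -π/4
z = 5e^(-i*π/4)


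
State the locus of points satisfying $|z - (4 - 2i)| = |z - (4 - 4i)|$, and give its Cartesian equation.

|z - z1| = |z - z2| means z is equidistant from z1 and z2,
i.e. the perpendicular bisector of the segment from (4, -2) to (4, -4) (midpoint (4, -3)).
With z = x + yi, square both sides:
(x - 4)^2 + (y - (-2))^2 = (x - 4)^2 + (y - (-4))^2
The x^2 and y^2 terms cancel: 0x + (-4)y = 32 - 20 = 12
Simplify: y = -3
Locus: Perpendicular bisector of the segment from (4, -2) to (4, -4): the line y = -3


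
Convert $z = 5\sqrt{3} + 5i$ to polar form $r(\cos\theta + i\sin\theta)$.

r = |z| = sqrt(a^2 + b^2) = sqrt((5*sqrt(3))^2 + (5)^2) = sqrt(75 + 25) = sqrt(100) = 10
θ = arctan(b/a) = arctan(5/8.6603) (quadrant-adjusted) = 30°
z = 10(cos 30° + i sin 30°)


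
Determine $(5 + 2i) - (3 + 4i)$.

(5 - 3) + (2 - 4)i = 2 - 2i


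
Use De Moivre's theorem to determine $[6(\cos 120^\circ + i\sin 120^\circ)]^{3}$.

By De Moivre: z^n = r^n(cos(nθ) + i sin(nθ))
= 6^3(cos(3*120°) + i sin(3*120°))
= 216(cos 0° + i sin 0°)
= 216


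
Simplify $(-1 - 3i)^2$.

(a + bi)^2 = a^2 - b^2 + 2abi
= (-1)^2 - (-3)^2 + 2*(-1)*(-3)i
= -8 + 6i


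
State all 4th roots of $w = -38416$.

|w| = 38416, arg(w) = 180°
Root modulus = 38416^(1/4) = 14
Root arguments: θ_k = (180° + 360°k)/4 for k = 0, 1, ..., 3
Roots: 7*sqrt(2) + 7*sqrt(2)i, -7*sqrt(2) + 7*sqrt(2)i, -7*sqrt(2) - 7*sqrt(2)i, 7*sqrt(2) - 7*sqrt(2)i


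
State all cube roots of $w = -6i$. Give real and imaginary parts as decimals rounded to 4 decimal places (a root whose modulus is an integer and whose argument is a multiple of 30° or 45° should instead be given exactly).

|w| = 6, arg(w) = 270°
Root modulus = 6^(1/3) ≈ 1.817121
Root arguments: θ_k = (270° + 360°k)/3 for k = 0, 1, ..., 2
Compute each root as (root modulus)(cos θ_k + i sin θ_k) using full-precision intermediates, then round to 4 decimal places.
Roots: 1.8171i, -1.5737 - 0.9086i, 1.5737 - 0.9086i
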